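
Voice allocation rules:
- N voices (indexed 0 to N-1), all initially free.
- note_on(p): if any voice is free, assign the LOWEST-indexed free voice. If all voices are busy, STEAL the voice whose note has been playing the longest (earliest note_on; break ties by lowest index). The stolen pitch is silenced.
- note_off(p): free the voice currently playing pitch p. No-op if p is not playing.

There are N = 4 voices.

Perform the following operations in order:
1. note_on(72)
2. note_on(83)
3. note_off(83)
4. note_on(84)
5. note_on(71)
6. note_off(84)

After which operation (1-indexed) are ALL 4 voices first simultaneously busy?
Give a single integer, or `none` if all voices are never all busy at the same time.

Op 1: note_on(72): voice 0 is free -> assigned | voices=[72 - - -]
Op 2: note_on(83): voice 1 is free -> assigned | voices=[72 83 - -]
Op 3: note_off(83): free voice 1 | voices=[72 - - -]
Op 4: note_on(84): voice 1 is free -> assigned | voices=[72 84 - -]
Op 5: note_on(71): voice 2 is free -> assigned | voices=[72 84 71 -]
Op 6: note_off(84): free voice 1 | voices=[72 - 71 -]

Answer: none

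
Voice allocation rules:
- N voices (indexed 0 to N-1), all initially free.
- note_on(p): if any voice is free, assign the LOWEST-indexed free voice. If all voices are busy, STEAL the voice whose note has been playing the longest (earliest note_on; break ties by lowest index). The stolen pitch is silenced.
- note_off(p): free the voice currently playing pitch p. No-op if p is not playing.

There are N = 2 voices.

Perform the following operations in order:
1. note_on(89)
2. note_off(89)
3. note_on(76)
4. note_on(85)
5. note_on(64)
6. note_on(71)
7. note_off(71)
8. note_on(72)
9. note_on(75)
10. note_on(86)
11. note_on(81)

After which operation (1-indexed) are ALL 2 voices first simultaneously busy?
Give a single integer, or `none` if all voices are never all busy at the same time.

Op 1: note_on(89): voice 0 is free -> assigned | voices=[89 -]
Op 2: note_off(89): free voice 0 | voices=[- -]
Op 3: note_on(76): voice 0 is free -> assigned | voices=[76 -]
Op 4: note_on(85): voice 1 is free -> assigned | voices=[76 85]
Op 5: note_on(64): all voices busy, STEAL voice 0 (pitch 76, oldest) -> assign | voices=[64 85]
Op 6: note_on(71): all voices busy, STEAL voice 1 (pitch 85, oldest) -> assign | voices=[64 71]
Op 7: note_off(71): free voice 1 | voices=[64 -]
Op 8: note_on(72): voice 1 is free -> assigned | voices=[64 72]
Op 9: note_on(75): all voices busy, STEAL voice 0 (pitch 64, oldest) -> assign | voices=[75 72]
Op 10: note_on(86): all voices busy, STEAL voice 1 (pitch 72, oldest) -> assign | voices=[75 86]
Op 11: note_on(81): all voices busy, STEAL voice 0 (pitch 75, oldest) -> assign | voices=[81 86]

Answer: 4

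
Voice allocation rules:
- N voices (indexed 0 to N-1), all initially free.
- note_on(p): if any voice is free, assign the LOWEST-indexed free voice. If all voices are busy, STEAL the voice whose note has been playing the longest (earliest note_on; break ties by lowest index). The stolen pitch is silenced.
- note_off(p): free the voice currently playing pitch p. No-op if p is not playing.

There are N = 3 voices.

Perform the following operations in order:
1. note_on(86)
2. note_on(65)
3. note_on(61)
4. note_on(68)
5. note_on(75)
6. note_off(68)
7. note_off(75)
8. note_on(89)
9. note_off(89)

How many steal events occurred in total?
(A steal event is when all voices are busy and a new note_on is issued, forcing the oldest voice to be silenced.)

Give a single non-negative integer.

Op 1: note_on(86): voice 0 is free -> assigned | voices=[86 - -]
Op 2: note_on(65): voice 1 is free -> assigned | voices=[86 65 -]
Op 3: note_on(61): voice 2 is free -> assigned | voices=[86 65 61]
Op 4: note_on(68): all voices busy, STEAL voice 0 (pitch 86, oldest) -> assign | voices=[68 65 61]
Op 5: note_on(75): all voices busy, STEAL voice 1 (pitch 65, oldest) -> assign | voices=[68 75 61]
Op 6: note_off(68): free voice 0 | voices=[- 75 61]
Op 7: note_off(75): free voice 1 | voices=[- - 61]
Op 8: note_on(89): voice 0 is free -> assigned | voices=[89 - 61]
Op 9: note_off(89): free voice 0 | voices=[- - 61]

Answer: 2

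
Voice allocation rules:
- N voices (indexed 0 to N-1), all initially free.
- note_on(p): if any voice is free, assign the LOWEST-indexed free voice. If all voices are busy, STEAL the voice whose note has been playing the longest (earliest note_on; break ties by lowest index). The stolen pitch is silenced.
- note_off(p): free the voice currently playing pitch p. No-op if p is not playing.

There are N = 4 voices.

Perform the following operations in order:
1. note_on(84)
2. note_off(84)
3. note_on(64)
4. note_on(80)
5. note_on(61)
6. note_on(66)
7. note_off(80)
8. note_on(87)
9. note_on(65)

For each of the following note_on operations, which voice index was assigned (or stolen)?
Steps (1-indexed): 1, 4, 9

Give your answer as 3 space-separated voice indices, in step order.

Op 1: note_on(84): voice 0 is free -> assigned | voices=[84 - - -]
Op 2: note_off(84): free voice 0 | voices=[- - - -]
Op 3: note_on(64): voice 0 is free -> assigned | voices=[64 - - -]
Op 4: note_on(80): voice 1 is free -> assigned | voices=[64 80 - -]
Op 5: note_on(61): voice 2 is free -> assigned | voices=[64 80 61 -]
Op 6: note_on(66): voice 3 is free -> assigned | voices=[64 80 61 66]
Op 7: note_off(80): free voice 1 | voices=[64 - 61 66]
Op 8: note_on(87): voice 1 is free -> assigned | voices=[64 87 61 66]
Op 9: note_on(65): all voices busy, STEAL voice 0 (pitch 64, oldest) -> assign | voices=[65 87 61 66]

Answer: 0 1 0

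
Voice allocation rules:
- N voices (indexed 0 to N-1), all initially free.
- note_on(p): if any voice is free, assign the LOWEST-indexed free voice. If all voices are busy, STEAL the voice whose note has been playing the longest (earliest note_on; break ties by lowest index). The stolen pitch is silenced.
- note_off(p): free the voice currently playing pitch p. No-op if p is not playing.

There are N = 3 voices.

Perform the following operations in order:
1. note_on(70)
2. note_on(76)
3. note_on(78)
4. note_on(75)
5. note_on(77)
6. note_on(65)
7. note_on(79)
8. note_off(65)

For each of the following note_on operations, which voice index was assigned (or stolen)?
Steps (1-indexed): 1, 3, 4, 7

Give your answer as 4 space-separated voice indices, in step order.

Answer: 0 2 0 0

Derivation:
Op 1: note_on(70): voice 0 is free -> assigned | voices=[70 - -]
Op 2: note_on(76): voice 1 is free -> assigned | voices=[70 76 -]
Op 3: note_on(78): voice 2 is free -> assigned | voices=[70 76 78]
Op 4: note_on(75): all voices busy, STEAL voice 0 (pitch 70, oldest) -> assign | voices=[75 76 78]
Op 5: note_on(77): all voices busy, STEAL voice 1 (pitch 76, oldest) -> assign | voices=[75 77 78]
Op 6: note_on(65): all voices busy, STEAL voice 2 (pitch 78, oldest) -> assign | voices=[75 77 65]
Op 7: note_on(79): all voices busy, STEAL voice 0 (pitch 75, oldest) -> assign | voices=[79 77 65]
Op 8: note_off(65): free voice 2 | voices=[79 77 -]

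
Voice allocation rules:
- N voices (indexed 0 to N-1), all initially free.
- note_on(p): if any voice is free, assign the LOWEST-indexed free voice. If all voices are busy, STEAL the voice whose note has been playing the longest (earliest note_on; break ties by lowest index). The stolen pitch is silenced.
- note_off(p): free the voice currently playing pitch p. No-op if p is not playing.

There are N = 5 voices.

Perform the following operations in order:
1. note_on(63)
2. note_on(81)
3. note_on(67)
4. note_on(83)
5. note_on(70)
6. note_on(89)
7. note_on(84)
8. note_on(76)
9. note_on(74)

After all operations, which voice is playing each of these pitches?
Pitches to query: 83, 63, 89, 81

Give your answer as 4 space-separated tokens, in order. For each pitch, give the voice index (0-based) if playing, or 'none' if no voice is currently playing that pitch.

Answer: none none 0 none

Derivation:
Op 1: note_on(63): voice 0 is free -> assigned | voices=[63 - - - -]
Op 2: note_on(81): voice 1 is free -> assigned | voices=[63 81 - - -]
Op 3: note_on(67): voice 2 is free -> assigned | voices=[63 81 67 - -]
Op 4: note_on(83): voice 3 is free -> assigned | voices=[63 81 67 83 -]
Op 5: note_on(70): voice 4 is free -> assigned | voices=[63 81 67 83 70]
Op 6: note_on(89): all voices busy, STEAL voice 0 (pitch 63, oldest) -> assign | voices=[89 81 67 83 70]
Op 7: note_on(84): all voices busy, STEAL voice 1 (pitch 81, oldest) -> assign | voices=[89 84 67 83 70]
Op 8: note_on(76): all voices busy, STEAL voice 2 (pitch 67, oldest) -> assign | voices=[89 84 76 83 70]
Op 9: note_on(74): all voices busy, STEAL voice 3 (pitch 83, oldest) -> assign | voices=[89 84 76 74 70]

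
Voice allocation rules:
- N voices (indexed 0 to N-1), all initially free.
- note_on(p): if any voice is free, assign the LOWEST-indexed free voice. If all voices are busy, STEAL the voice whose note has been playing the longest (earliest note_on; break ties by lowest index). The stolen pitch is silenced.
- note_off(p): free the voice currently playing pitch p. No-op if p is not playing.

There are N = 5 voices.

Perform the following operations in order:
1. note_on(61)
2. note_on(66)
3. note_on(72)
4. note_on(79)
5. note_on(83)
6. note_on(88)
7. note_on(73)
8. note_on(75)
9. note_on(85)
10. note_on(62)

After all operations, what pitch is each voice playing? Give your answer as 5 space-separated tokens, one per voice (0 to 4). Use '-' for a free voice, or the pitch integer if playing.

Op 1: note_on(61): voice 0 is free -> assigned | voices=[61 - - - -]
Op 2: note_on(66): voice 1 is free -> assigned | voices=[61 66 - - -]
Op 3: note_on(72): voice 2 is free -> assigned | voices=[61 66 72 - -]
Op 4: note_on(79): voice 3 is free -> assigned | voices=[61 66 72 79 -]
Op 5: note_on(83): voice 4 is free -> assigned | voices=[61 66 72 79 83]
Op 6: note_on(88): all voices busy, STEAL voice 0 (pitch 61, oldest) -> assign | voices=[88 66 72 79 83]
Op 7: note_on(73): all voices busy, STEAL voice 1 (pitch 66, oldest) -> assign | voices=[88 73 72 79 83]
Op 8: note_on(75): all voices busy, STEAL voice 2 (pitch 72, oldest) -> assign | voices=[88 73 75 79 83]
Op 9: note_on(85): all voices busy, STEAL voice 3 (pitch 79, oldest) -> assign | voices=[88 73 75 85 83]
Op 10: note_on(62): all voices busy, STEAL voice 4 (pitch 83, oldest) -> assign | voices=[88 73 75 85 62]

Answer: 88 73 75 85 62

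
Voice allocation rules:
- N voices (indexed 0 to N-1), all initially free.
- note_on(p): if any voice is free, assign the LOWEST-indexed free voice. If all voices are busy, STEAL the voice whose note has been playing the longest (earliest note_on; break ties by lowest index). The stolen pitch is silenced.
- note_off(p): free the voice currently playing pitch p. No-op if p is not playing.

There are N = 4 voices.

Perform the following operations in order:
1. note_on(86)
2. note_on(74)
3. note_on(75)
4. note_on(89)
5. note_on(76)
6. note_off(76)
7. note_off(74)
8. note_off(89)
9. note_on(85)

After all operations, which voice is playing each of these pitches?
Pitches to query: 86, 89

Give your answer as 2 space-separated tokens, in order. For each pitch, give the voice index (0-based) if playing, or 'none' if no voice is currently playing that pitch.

Answer: none none

Derivation:
Op 1: note_on(86): voice 0 is free -> assigned | voices=[86 - - -]
Op 2: note_on(74): voice 1 is free -> assigned | voices=[86 74 - -]
Op 3: note_on(75): voice 2 is free -> assigned | voices=[86 74 75 -]
Op 4: note_on(89): voice 3 is free -> assigned | voices=[86 74 75 89]
Op 5: note_on(76): all voices busy, STEAL voice 0 (pitch 86, oldest) -> assign | voices=[76 74 75 89]
Op 6: note_off(76): free voice 0 | voices=[- 74 75 89]
Op 7: note_off(74): free voice 1 | voices=[- - 75 89]
Op 8: note_off(89): free voice 3 | voices=[- - 75 -]
Op 9: note_on(85): voice 0 is free -> assigned | voices=[85 - 75 -]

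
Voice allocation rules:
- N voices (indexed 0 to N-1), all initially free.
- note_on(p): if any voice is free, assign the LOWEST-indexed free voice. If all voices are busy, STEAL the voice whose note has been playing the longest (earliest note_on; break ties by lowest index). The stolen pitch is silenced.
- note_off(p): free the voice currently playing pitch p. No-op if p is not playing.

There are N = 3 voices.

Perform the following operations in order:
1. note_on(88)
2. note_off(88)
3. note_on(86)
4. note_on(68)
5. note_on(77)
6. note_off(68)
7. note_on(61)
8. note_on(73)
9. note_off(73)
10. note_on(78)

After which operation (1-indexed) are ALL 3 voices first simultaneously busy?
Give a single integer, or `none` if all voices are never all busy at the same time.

Op 1: note_on(88): voice 0 is free -> assigned | voices=[88 - -]
Op 2: note_off(88): free voice 0 | voices=[- - -]
Op 3: note_on(86): voice 0 is free -> assigned | voices=[86 - -]
Op 4: note_on(68): voice 1 is free -> assigned | voices=[86 68 -]
Op 5: note_on(77): voice 2 is free -> assigned | voices=[86 68 77]
Op 6: note_off(68): free voice 1 | voices=[86 - 77]
Op 7: note_on(61): voice 1 is free -> assigned | voices=[86 61 77]
Op 8: note_on(73): all voices busy, STEAL voice 0 (pitch 86, oldest) -> assign | voices=[73 61 77]
Op 9: note_off(73): free voice 0 | voices=[- 61 77]
Op 10: note_on(78): voice 0 is free -> assigned | voices=[78 61 77]

Answer: 5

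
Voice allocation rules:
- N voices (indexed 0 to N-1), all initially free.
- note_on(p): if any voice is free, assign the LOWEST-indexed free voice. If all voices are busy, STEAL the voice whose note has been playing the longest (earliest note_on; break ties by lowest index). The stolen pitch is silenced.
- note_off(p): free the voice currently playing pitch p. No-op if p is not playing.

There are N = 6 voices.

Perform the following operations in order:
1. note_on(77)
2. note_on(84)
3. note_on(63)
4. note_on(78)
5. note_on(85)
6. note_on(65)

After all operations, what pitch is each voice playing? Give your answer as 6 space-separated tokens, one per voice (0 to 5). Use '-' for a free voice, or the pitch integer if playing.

Op 1: note_on(77): voice 0 is free -> assigned | voices=[77 - - - - -]
Op 2: note_on(84): voice 1 is free -> assigned | voices=[77 84 - - - -]
Op 3: note_on(63): voice 2 is free -> assigned | voices=[77 84 63 - - -]
Op 4: note_on(78): voice 3 is free -> assigned | voices=[77 84 63 78 - -]
Op 5: note_on(85): voice 4 is free -> assigned | voices=[77 84 63 78 85 -]
Op 6: note_on(65): voice 5 is free -> assigned | voices=[77 84 63 78 85 65]

Answer: 77 84 63 78 85 65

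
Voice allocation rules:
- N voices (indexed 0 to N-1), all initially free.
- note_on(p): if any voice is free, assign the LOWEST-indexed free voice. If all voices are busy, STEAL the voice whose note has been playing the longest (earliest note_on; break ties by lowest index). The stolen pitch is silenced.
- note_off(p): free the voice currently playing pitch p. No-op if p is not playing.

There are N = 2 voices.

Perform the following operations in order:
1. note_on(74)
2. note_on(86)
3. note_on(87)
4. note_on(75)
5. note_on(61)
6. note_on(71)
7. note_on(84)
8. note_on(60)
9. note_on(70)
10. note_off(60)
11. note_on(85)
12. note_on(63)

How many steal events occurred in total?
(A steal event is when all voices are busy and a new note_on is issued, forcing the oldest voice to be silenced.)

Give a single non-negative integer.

Op 1: note_on(74): voice 0 is free -> assigned | voices=[74 -]
Op 2: note_on(86): voice 1 is free -> assigned | voices=[74 86]
Op 3: note_on(87): all voices busy, STEAL voice 0 (pitch 74, oldest) -> assign | voices=[87 86]
Op 4: note_on(75): all voices busy, STEAL voice 1 (pitch 86, oldest) -> assign | voices=[87 75]
Op 5: note_on(61): all voices busy, STEAL voice 0 (pitch 87, oldest) -> assign | voices=[61 75]
Op 6: note_on(71): all voices busy, STEAL voice 1 (pitch 75, oldest) -> assign | voices=[61 71]
Op 7: note_on(84): all voices busy, STEAL voice 0 (pitch 61, oldest) -> assign | voices=[84 71]
Op 8: note_on(60): all voices busy, STEAL voice 1 (pitch 71, oldest) -> assign | voices=[84 60]
Op 9: note_on(70): all voices busy, STEAL voice 0 (pitch 84, oldest) -> assign | voices=[70 60]
Op 10: note_off(60): free voice 1 | voices=[70 -]
Op 11: note_on(85): voice 1 is free -> assigned | voices=[70 85]
Op 12: note_on(63): all voices busy, STEAL voice 0 (pitch 70, oldest) -> assign | voices=[63 85]

Answer: 8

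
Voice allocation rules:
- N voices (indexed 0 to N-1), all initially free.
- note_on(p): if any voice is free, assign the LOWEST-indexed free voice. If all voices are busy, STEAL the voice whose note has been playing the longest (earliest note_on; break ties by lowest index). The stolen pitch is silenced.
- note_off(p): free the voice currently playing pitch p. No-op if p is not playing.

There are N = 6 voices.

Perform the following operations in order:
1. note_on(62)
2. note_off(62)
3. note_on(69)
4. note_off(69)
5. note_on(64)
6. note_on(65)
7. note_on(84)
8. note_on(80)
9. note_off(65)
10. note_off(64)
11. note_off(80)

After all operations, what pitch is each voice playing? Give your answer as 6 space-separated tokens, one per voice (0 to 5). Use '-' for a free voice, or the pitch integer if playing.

Answer: - - 84 - - -

Derivation:
Op 1: note_on(62): voice 0 is free -> assigned | voices=[62 - - - - -]
Op 2: note_off(62): free voice 0 | voices=[- - - - - -]
Op 3: note_on(69): voice 0 is free -> assigned | voices=[69 - - - - -]
Op 4: note_off(69): free voice 0 | voices=[- - - - - -]
Op 5: note_on(64): voice 0 is free -> assigned | voices=[64 - - - - -]
Op 6: note_on(65): voice 1 is free -> assigned | voices=[64 65 - - - -]
Op 7: note_on(84): voice 2 is free -> assigned | voices=[64 65 84 - - -]
Op 8: note_on(80): voice 3 is free -> assigned | voices=[64 65 84 80 - -]
Op 9: note_off(65): free voice 1 | voices=[64 - 84 80 - -]
Op 10: note_off(64): free voice 0 | voices=[- - 84 80 - -]
Op 11: note_off(80): free voice 3 | voices=[- - 84 - - -]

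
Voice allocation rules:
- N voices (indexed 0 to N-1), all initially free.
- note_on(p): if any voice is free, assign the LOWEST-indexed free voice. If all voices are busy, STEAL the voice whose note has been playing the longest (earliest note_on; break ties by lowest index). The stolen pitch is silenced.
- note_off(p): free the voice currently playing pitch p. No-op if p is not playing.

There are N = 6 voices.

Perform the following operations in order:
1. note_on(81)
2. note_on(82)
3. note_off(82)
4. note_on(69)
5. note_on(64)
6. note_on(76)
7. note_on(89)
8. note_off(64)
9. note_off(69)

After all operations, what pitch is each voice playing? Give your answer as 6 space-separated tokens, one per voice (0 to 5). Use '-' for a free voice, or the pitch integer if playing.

Op 1: note_on(81): voice 0 is free -> assigned | voices=[81 - - - - -]
Op 2: note_on(82): voice 1 is free -> assigned | voices=[81 82 - - - -]
Op 3: note_off(82): free voice 1 | voices=[81 - - - - -]
Op 4: note_on(69): voice 1 is free -> assigned | voices=[81 69 - - - -]
Op 5: note_on(64): voice 2 is free -> assigned | voices=[81 69 64 - - -]
Op 6: note_on(76): voice 3 is free -> assigned | voices=[81 69 64 76 - -]
Op 7: note_on(89): voice 4 is free -> assigned | voices=[81 69 64 76 89 -]
Op 8: note_off(64): free voice 2 | voices=[81 69 - 76 89 -]
Op 9: note_off(69): free voice 1 | voices=[81 - - 76 89 -]

Answer: 81 - - 76 89 -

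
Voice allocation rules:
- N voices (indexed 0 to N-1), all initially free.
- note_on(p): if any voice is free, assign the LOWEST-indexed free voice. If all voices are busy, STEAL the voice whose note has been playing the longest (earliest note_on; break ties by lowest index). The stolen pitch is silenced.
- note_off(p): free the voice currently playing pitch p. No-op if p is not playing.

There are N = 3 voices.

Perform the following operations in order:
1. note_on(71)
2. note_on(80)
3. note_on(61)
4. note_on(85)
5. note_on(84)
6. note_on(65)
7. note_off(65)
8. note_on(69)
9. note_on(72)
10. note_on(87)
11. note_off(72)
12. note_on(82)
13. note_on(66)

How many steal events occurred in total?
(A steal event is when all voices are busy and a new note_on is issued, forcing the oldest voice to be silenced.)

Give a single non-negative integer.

Answer: 6

Derivation:
Op 1: note_on(71): voice 0 is free -> assigned | voices=[71 - -]
Op 2: note_on(80): voice 1 is free -> assigned | voices=[71 80 -]
Op 3: note_on(61): voice 2 is free -> assigned | voices=[71 80 61]
Op 4: note_on(85): all voices busy, STEAL voice 0 (pitch 71, oldest) -> assign | voices=[85 80 61]
Op 5: note_on(84): all voices busy, STEAL voice 1 (pitch 80, oldest) -> assign | voices=[85 84 61]
Op 6: note_on(65): all voices busy, STEAL voice 2 (pitch 61, oldest) -> assign | voices=[85 84 65]
Op 7: note_off(65): free voice 2 | voices=[85 84 -]
Op 8: note_on(69): voice 2 is free -> assigned | voices=[85 84 69]
Op 9: note_on(72): all voices busy, STEAL voice 0 (pitch 85, oldest) -> assign | voices=[72 84 69]
Op 10: note_on(87): all voices busy, STEAL voice 1 (pitch 84, oldest) -> assign | voices=[72 87 69]
Op 11: note_off(72): free voice 0 | voices=[- 87 69]
Op 12: note_on(82): voice 0 is free -> assigned | voices=[82 87 69]
Op 13: note_on(66): all voices busy, STEAL voice 2 (pitch 69, oldest) -> assign | voices=[82 87 66]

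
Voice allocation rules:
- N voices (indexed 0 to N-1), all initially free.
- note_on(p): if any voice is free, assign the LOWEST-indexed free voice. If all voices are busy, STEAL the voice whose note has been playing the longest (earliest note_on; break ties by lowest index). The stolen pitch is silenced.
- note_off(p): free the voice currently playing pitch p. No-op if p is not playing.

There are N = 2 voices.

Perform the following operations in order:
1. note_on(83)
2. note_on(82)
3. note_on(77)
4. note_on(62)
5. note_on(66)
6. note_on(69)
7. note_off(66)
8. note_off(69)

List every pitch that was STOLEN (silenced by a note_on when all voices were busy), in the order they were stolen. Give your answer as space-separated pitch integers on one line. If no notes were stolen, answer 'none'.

Answer: 83 82 77 62

Derivation:
Op 1: note_on(83): voice 0 is free -> assigned | voices=[83 -]
Op 2: note_on(82): voice 1 is free -> assigned | voices=[83 82]
Op 3: note_on(77): all voices busy, STEAL voice 0 (pitch 83, oldest) -> assign | voices=[77 82]
Op 4: note_on(62): all voices busy, STEAL voice 1 (pitch 82, oldest) -> assign | voices=[77 62]
Op 5: note_on(66): all voices busy, STEAL voice 0 (pitch 77, oldest) -> assign | voices=[66 62]
Op 6: note_on(69): all voices busy, STEAL voice 1 (pitch 62, oldest) -> assign | voices=[66 69]
Op 7: note_off(66): free voice 0 | voices=[- 69]
Op 8: note_off(69): free voice 1 | voices=[- -]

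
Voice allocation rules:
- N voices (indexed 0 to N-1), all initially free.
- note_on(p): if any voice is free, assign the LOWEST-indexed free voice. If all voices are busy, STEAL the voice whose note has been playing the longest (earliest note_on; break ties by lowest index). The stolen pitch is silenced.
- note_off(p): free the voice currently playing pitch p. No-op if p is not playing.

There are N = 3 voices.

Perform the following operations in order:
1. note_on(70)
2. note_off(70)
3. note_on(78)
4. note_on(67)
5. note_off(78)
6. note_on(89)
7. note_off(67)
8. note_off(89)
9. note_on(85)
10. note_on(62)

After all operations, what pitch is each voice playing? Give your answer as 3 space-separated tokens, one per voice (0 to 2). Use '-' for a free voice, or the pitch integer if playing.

Answer: 85 62 -

Derivation:
Op 1: note_on(70): voice 0 is free -> assigned | voices=[70 - -]
Op 2: note_off(70): free voice 0 | voices=[- - -]
Op 3: note_on(78): voice 0 is free -> assigned | voices=[78 - -]
Op 4: note_on(67): voice 1 is free -> assigned | voices=[78 67 -]
Op 5: note_off(78): free voice 0 | voices=[- 67 -]
Op 6: note_on(89): voice 0 is free -> assigned | voices=[89 67 -]
Op 7: note_off(67): free voice 1 | voices=[89 - -]
Op 8: note_off(89): free voice 0 | voices=[- - -]
Op 9: note_on(85): voice 0 is free -> assigned | voices=[85 - -]
Op 10: note_on(62): voice 1 is free -> assigned | voices=[85 62 -]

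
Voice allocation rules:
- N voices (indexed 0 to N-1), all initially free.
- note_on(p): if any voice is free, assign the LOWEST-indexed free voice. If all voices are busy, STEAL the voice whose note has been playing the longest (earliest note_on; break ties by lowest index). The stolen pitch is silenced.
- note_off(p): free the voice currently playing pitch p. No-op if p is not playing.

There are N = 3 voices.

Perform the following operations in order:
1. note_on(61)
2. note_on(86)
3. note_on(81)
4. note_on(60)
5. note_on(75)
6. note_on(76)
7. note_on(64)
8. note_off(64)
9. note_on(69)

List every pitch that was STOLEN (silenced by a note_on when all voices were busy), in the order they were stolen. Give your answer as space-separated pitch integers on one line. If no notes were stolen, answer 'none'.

Answer: 61 86 81 60

Derivation:
Op 1: note_on(61): voice 0 is free -> assigned | voices=[61 - -]
Op 2: note_on(86): voice 1 is free -> assigned | voices=[61 86 -]
Op 3: note_on(81): voice 2 is free -> assigned | voices=[61 86 81]
Op 4: note_on(60): all voices busy, STEAL voice 0 (pitch 61, oldest) -> assign | voices=[60 86 81]
Op 5: note_on(75): all voices busy, STEAL voice 1 (pitch 86, oldest) -> assign | voices=[60 75 81]
Op 6: note_on(76): all voices busy, STEAL voice 2 (pitch 81, oldest) -> assign | voices=[60 75 76]
Op 7: note_on(64): all voices busy, STEAL voice 0 (pitch 60, oldest) -> assign | voices=[64 75 76]
Op 8: note_off(64): free voice 0 | voices=[- 75 76]
Op 9: note_on(69): voice 0 is free -> assigned | voices=[69 75 76]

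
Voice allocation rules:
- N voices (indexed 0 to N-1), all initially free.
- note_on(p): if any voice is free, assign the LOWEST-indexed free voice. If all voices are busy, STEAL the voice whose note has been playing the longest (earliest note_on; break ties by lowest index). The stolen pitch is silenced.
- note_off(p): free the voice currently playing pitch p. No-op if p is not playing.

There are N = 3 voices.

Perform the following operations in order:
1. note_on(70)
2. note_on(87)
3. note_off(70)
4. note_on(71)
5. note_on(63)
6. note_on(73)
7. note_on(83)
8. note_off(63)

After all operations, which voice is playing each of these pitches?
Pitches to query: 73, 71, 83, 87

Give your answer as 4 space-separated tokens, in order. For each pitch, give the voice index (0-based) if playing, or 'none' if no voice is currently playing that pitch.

Answer: 1 none 0 none

Derivation:
Op 1: note_on(70): voice 0 is free -> assigned | voices=[70 - -]
Op 2: note_on(87): voice 1 is free -> assigned | voices=[70 87 -]
Op 3: note_off(70): free voice 0 | voices=[- 87 -]
Op 4: note_on(71): voice 0 is free -> assigned | voices=[71 87 -]
Op 5: note_on(63): voice 2 is free -> assigned | voices=[71 87 63]
Op 6: note_on(73): all voices busy, STEAL voice 1 (pitch 87, oldest) -> assign | voices=[71 73 63]
Op 7: note_on(83): all voices busy, STEAL voice 0 (pitch 71, oldest) -> assign | voices=[83 73 63]
Op 8: note_off(63): free voice 2 | voices=[83 73 -]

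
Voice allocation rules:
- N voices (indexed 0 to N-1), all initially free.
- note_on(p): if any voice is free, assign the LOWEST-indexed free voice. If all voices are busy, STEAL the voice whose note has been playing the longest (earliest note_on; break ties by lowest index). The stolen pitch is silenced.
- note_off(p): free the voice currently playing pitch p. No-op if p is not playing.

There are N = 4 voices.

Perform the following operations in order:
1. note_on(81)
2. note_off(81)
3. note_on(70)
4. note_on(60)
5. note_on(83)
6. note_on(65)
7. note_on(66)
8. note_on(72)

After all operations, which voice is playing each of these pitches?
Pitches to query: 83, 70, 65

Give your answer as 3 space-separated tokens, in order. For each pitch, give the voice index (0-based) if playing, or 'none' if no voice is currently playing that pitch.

Answer: 2 none 3

Derivation:
Op 1: note_on(81): voice 0 is free -> assigned | voices=[81 - - -]
Op 2: note_off(81): free voice 0 | voices=[- - - -]
Op 3: note_on(70): voice 0 is free -> assigned | voices=[70 - - -]
Op 4: note_on(60): voice 1 is free -> assigned | voices=[70 60 - -]
Op 5: note_on(83): voice 2 is free -> assigned | voices=[70 60 83 -]
Op 6: note_on(65): voice 3 is free -> assigned | voices=[70 60 83 65]
Op 7: note_on(66): all voices busy, STEAL voice 0 (pitch 70, oldest) -> assign | voices=[66 60 83 65]
Op 8: note_on(72): all voices busy, STEAL voice 1 (pitch 60, oldest) -> assign | voices=[66 72 83 65]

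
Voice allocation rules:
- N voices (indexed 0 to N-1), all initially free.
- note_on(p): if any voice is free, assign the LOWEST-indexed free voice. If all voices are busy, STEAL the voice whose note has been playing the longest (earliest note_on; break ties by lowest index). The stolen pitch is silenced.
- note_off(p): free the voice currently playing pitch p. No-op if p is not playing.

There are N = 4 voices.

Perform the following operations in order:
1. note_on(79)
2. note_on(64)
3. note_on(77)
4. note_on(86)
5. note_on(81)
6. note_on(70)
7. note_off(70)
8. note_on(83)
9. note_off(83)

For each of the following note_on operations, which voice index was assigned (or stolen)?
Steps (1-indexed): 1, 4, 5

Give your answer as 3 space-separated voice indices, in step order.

Answer: 0 3 0

Derivation:
Op 1: note_on(79): voice 0 is free -> assigned | voices=[79 - - -]
Op 2: note_on(64): voice 1 is free -> assigned | voices=[79 64 - -]
Op 3: note_on(77): voice 2 is free -> assigned | voices=[79 64 77 -]
Op 4: note_on(86): voice 3 is free -> assigned | voices=[79 64 77 86]
Op 5: note_on(81): all voices busy, STEAL voice 0 (pitch 79, oldest) -> assign | voices=[81 64 77 86]
Op 6: note_on(70): all voices busy, STEAL voice 1 (pitch 64, oldest) -> assign | voices=[81 70 77 86]
Op 7: note_off(70): free voice 1 | voices=[81 - 77 86]
Op 8: note_on(83): voice 1 is free -> assigned | voices=[81 83 77 86]
Op 9: note_off(83): free voice 1 | voices=[81 - 77 86]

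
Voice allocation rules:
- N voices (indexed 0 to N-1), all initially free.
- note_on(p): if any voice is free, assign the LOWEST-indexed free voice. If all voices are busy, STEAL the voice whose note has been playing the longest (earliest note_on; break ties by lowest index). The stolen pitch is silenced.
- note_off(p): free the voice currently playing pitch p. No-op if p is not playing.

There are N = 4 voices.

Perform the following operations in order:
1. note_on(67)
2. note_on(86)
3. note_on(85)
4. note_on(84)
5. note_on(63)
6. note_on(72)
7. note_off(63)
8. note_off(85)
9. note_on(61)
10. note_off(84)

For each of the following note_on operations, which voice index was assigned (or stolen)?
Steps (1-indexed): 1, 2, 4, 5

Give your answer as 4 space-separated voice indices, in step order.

Answer: 0 1 3 0

Derivation:
Op 1: note_on(67): voice 0 is free -> assigned | voices=[67 - - -]
Op 2: note_on(86): voice 1 is free -> assigned | voices=[67 86 - -]
Op 3: note_on(85): voice 2 is free -> assigned | voices=[67 86 85 -]
Op 4: note_on(84): voice 3 is free -> assigned | voices=[67 86 85 84]
Op 5: note_on(63): all voices busy, STEAL voice 0 (pitch 67, oldest) -> assign | voices=[63 86 85 84]
Op 6: note_on(72): all voices busy, STEAL voice 1 (pitch 86, oldest) -> assign | voices=[63 72 85 84]
Op 7: note_off(63): free voice 0 | voices=[- 72 85 84]
Op 8: note_off(85): free voice 2 | voices=[- 72 - 84]
Op 9: note_on(61): voice 0 is free -> assigned | voices=[61 72 - 84]
Op 10: note_off(84): free voice 3 | voices=[61 72 - -]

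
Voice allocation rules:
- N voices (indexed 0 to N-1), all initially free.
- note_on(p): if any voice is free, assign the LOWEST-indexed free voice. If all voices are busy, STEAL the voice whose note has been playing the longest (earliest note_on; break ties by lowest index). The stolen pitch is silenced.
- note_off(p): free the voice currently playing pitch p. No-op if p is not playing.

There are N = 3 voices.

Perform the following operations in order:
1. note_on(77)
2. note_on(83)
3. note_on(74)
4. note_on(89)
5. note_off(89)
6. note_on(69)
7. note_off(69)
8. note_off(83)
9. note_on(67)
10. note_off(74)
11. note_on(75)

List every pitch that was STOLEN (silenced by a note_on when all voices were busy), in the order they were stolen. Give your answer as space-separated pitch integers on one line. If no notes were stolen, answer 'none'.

Answer: 77

Derivation:
Op 1: note_on(77): voice 0 is free -> assigned | voices=[77 - -]
Op 2: note_on(83): voice 1 is free -> assigned | voices=[77 83 -]
Op 3: note_on(74): voice 2 is free -> assigned | voices=[77 83 74]
Op 4: note_on(89): all voices busy, STEAL voice 0 (pitch 77, oldest) -> assign | voices=[89 83 74]
Op 5: note_off(89): free voice 0 | voices=[- 83 74]
Op 6: note_on(69): voice 0 is free -> assigned | voices=[69 83 74]
Op 7: note_off(69): free voice 0 | voices=[- 83 74]
Op 8: note_off(83): free voice 1 | voices=[- - 74]
Op 9: note_on(67): voice 0 is free -> assigned | voices=[67 - 74]
Op 10: note_off(74): free voice 2 | voices=[67 - -]
Op 11: note_on(75): voice 1 is free -> assigned | voices=[67 75 -]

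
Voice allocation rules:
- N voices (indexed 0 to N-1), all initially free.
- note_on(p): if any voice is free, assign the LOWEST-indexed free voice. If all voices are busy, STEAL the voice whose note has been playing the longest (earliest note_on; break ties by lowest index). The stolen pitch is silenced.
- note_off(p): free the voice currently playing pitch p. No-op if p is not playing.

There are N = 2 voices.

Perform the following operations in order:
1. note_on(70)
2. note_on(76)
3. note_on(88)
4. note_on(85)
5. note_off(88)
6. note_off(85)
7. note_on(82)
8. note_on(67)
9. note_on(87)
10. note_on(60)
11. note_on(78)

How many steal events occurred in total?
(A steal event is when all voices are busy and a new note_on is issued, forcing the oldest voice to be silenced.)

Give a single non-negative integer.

Answer: 5

Derivation:
Op 1: note_on(70): voice 0 is free -> assigned | voices=[70 -]
Op 2: note_on(76): voice 1 is free -> assigned | voices=[70 76]
Op 3: note_on(88): all voices busy, STEAL voice 0 (pitch 70, oldest) -> assign | voices=[88 76]
Op 4: note_on(85): all voices busy, STEAL voice 1 (pitch 76, oldest) -> assign | voices=[88 85]
Op 5: note_off(88): free voice 0 | voices=[- 85]
Op 6: note_off(85): free voice 1 | voices=[- -]
Op 7: note_on(82): voice 0 is free -> assigned | voices=[82 -]
Op 8: note_on(67): voice 1 is free -> assigned | voices=[82 67]
Op 9: note_on(87): all voices busy, STEAL voice 0 (pitch 82, oldest) -> assign | voices=[87 67]
Op 10: note_on(60): all voices busy, STEAL voice 1 (pitch 67, oldest) -> assign | voices=[87 60]
Op 11: note_on(78): all voices busy, STEAL voice 0 (pitch 87, oldest) -> assign | voices=[78 60]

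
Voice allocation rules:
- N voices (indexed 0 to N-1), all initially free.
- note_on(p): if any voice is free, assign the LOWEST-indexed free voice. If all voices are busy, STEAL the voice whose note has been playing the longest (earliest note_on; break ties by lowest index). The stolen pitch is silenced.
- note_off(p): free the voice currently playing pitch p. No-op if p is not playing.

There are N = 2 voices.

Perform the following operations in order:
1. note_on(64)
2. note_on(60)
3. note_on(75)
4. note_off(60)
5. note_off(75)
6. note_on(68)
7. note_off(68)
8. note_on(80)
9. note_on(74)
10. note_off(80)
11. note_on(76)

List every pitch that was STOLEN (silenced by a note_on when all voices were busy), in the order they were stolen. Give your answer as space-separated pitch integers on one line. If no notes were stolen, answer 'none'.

Answer: 64

Derivation:
Op 1: note_on(64): voice 0 is free -> assigned | voices=[64 -]
Op 2: note_on(60): voice 1 is free -> assigned | voices=[64 60]
Op 3: note_on(75): all voices busy, STEAL voice 0 (pitch 64, oldest) -> assign | voices=[75 60]
Op 4: note_off(60): free voice 1 | voices=[75 -]
Op 5: note_off(75): free voice 0 | voices=[- -]
Op 6: note_on(68): voice 0 is free -> assigned | voices=[68 -]
Op 7: note_off(68): free voice 0 | voices=[- -]
Op 8: note_on(80): voice 0 is free -> assigned | voices=[80 -]
Op 9: note_on(74): voice 1 is free -> assigned | voices=[80 74]
Op 10: note_off(80): free voice 0 | voices=[- 74]
Op 11: note_on(76): voice 0 is free -> assigned | voices=[76 74]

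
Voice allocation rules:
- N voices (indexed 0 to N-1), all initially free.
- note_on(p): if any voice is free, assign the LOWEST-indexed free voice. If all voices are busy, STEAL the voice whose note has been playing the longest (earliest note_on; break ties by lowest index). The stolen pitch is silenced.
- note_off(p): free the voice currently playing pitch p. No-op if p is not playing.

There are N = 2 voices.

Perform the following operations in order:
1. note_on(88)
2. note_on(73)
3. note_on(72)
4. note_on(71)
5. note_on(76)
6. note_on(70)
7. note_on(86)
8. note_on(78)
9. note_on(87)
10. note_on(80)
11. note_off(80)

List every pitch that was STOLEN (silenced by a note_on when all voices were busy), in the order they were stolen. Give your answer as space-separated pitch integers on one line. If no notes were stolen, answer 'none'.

Answer: 88 73 72 71 76 70 86 78

Derivation:
Op 1: note_on(88): voice 0 is free -> assigned | voices=[88 -]
Op 2: note_on(73): voice 1 is free -> assigned | voices=[88 73]
Op 3: note_on(72): all voices busy, STEAL voice 0 (pitch 88, oldest) -> assign | voices=[72 73]
Op 4: note_on(71): all voices busy, STEAL voice 1 (pitch 73, oldest) -> assign | voices=[72 71]
Op 5: note_on(76): all voices busy, STEAL voice 0 (pitch 72, oldest) -> assign | voices=[76 71]
Op 6: note_on(70): all voices busy, STEAL voice 1 (pitch 71, oldest) -> assign | voices=[76 70]
Op 7: note_on(86): all voices busy, STEAL voice 0 (pitch 76, oldest) -> assign | voices=[86 70]
Op 8: note_on(78): all voices busy, STEAL voice 1 (pitch 70, oldest) -> assign | voices=[86 78]
Op 9: note_on(87): all voices busy, STEAL voice 0 (pitch 86, oldest) -> assign | voices=[87 78]
Op 10: note_on(80): all voices busy, STEAL voice 1 (pitch 78, oldest) -> assign | voices=[87 80]
Op 11: note_off(80): free voice 1 | voices=[87 -]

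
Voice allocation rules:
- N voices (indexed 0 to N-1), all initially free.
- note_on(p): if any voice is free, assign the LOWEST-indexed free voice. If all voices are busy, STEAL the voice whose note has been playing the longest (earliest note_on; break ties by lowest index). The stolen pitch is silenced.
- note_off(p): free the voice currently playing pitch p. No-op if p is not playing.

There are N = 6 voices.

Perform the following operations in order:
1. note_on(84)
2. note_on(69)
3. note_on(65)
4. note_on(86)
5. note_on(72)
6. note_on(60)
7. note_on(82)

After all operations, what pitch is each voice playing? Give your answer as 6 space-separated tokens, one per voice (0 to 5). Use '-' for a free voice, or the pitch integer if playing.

Answer: 82 69 65 86 72 60

Derivation:
Op 1: note_on(84): voice 0 is free -> assigned | voices=[84 - - - - -]
Op 2: note_on(69): voice 1 is free -> assigned | voices=[84 69 - - - -]
Op 3: note_on(65): voice 2 is free -> assigned | voices=[84 69 65 - - -]
Op 4: note_on(86): voice 3 is free -> assigned | voices=[84 69 65 86 - -]
Op 5: note_on(72): voice 4 is free -> assigned | voices=[84 69 65 86 72 -]
Op 6: note_on(60): voice 5 is free -> assigned | voices=[84 69 65 86 72 60]
Op 7: note_on(82): all voices busy, STEAL voice 0 (pitch 84, oldest) -> assign | voices=[82 69 65 86 72 60]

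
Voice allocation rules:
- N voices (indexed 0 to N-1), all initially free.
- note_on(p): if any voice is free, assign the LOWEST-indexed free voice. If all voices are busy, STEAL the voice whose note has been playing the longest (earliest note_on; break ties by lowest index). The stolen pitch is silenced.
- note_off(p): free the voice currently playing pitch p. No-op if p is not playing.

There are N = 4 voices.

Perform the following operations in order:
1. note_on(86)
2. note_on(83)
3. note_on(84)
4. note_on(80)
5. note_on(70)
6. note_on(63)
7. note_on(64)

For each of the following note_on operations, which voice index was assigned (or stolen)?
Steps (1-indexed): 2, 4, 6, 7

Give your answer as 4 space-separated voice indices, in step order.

Answer: 1 3 1 2

Derivation:
Op 1: note_on(86): voice 0 is free -> assigned | voices=[86 - - -]
Op 2: note_on(83): voice 1 is free -> assigned | voices=[86 83 - -]
Op 3: note_on(84): voice 2 is free -> assigned | voices=[86 83 84 -]
Op 4: note_on(80): voice 3 is free -> assigned | voices=[86 83 84 80]
Op 5: note_on(70): all voices busy, STEAL voice 0 (pitch 86, oldest) -> assign | voices=[70 83 84 80]
Op 6: note_on(63): all voices busy, STEAL voice 1 (pitch 83, oldest) -> assign | voices=[70 63 84 80]
Op 7: note_on(64): all voices busy, STEAL voice 2 (pitch 84, oldest) -> assign | voices=[70 63 64 80]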